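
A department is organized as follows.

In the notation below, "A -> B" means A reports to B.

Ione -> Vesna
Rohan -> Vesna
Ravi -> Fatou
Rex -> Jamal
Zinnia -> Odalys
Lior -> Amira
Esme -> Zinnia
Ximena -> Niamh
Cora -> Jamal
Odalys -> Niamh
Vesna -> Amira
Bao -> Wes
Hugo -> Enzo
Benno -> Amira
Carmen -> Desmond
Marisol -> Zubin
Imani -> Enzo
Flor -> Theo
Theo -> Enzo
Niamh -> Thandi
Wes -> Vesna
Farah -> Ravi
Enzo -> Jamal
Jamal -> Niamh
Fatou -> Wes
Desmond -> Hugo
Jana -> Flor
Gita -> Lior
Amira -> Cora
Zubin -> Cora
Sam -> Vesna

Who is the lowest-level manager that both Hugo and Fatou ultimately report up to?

Hugo's chain of managers is Enzo, Jamal, Niamh, Thandi. Fatou's chain of managers is Wes, Vesna, Amira, Cora, Jamal, Niamh, Thandi. The first manager that appears in both chains is Jamal.

Jamal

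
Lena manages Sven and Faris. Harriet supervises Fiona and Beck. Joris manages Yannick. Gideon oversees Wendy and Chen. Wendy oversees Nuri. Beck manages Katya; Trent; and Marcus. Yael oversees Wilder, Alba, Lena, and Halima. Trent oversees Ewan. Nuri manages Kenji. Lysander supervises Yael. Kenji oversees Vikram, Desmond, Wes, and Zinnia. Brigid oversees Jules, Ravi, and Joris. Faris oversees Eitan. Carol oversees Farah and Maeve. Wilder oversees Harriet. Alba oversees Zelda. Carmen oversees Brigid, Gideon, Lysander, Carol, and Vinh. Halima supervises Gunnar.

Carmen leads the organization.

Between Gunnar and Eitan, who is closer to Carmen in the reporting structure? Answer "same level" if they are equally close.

Gunnar is 4 levels below Carmen; Eitan is 5. Gunnar is higher.

Gunnar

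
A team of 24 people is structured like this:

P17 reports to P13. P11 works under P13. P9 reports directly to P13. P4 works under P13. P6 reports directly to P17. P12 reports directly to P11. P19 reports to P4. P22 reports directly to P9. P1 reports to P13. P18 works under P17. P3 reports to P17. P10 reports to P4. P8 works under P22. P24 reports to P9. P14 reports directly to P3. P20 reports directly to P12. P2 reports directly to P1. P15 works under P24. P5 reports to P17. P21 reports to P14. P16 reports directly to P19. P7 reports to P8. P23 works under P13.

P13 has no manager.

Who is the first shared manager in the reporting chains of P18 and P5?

P18's chain of managers is P17, P13. P5's chain of managers is P17, P13. The first manager that appears in both chains is P17.

P17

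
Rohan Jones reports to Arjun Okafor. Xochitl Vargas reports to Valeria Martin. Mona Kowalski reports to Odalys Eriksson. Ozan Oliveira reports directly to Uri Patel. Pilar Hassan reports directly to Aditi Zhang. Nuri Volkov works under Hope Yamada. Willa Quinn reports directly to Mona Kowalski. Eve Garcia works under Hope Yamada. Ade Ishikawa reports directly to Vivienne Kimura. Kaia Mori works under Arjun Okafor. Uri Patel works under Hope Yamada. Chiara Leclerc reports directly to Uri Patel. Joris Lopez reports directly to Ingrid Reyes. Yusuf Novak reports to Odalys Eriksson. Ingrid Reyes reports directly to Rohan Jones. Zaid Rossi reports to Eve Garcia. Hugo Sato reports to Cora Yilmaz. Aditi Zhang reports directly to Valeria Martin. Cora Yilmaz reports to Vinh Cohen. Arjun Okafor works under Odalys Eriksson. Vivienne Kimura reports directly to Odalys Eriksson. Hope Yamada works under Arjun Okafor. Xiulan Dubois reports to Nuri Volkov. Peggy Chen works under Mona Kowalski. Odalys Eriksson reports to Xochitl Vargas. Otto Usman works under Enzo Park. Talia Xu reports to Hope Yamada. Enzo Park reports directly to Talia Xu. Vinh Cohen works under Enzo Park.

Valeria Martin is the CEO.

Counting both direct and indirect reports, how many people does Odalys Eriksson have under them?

25

Odalys Eriksson directly manages Vivienne Kimura, Arjun Okafor, Mona Kowalski, Yusuf Novak. Under Vivienne Kimura: Ade Ishikawa (1). Under Arjun Okafor: Kaia Mori, Rohan Jones, Ingrid Reyes, Joris Lopez, Hope Yamada, Uri Patel, Chiara Leclerc, Ozan Oliveira, Eve Garcia, Zaid Rossi, Nuri Volkov, Xiulan Dubois, Talia Xu, Enzo Park, Otto Usman, Vinh Cohen, Cora Yilmaz, Hugo Sato (18). Under Mona Kowalski: Willa Quinn, Peggy Chen (2). Yusuf Novak has no reports. So Odalys Eriksson's organization is 4 direct reports plus everyone under them: 2 + 19 + 3 + 1 = 25.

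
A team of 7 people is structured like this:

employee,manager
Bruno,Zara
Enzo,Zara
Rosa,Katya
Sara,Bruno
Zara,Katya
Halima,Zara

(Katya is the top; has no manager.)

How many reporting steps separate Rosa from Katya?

Chain from Rosa up to Katya: Rosa → Katya. That is 1 step up, so Rosa is 1 level below Katya.

1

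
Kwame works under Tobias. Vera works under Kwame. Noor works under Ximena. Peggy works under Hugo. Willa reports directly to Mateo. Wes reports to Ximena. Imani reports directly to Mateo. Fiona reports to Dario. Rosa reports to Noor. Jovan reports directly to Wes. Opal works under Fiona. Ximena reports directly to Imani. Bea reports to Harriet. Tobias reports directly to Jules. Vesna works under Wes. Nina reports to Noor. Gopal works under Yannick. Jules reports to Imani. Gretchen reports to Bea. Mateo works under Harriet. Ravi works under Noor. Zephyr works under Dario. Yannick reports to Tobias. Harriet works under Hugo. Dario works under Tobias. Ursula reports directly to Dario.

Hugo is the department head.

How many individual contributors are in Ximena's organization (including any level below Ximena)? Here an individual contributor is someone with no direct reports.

5

The people in Ximena's organization with no one reporting to them are Rosa, Ravi, Nina, Jovan, Vesna. That is 5.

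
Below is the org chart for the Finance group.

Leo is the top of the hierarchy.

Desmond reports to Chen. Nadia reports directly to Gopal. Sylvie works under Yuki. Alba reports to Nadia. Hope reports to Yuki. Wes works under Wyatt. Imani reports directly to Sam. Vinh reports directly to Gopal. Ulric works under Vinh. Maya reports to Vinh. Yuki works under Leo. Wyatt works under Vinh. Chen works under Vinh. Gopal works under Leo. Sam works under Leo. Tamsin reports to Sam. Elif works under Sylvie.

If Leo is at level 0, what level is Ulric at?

Chain from Ulric up to Leo: Ulric → Vinh → Gopal → Leo. That is 3 steps up, so Ulric is 3 levels below Leo.

3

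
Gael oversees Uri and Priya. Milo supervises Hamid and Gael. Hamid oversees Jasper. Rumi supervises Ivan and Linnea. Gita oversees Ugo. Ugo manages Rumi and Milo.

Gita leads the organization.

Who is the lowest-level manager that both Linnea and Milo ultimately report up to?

Linnea's chain of managers is Rumi, Ugo, Gita. Milo's chain of managers is Ugo, Gita. The first manager that appears in both chains is Ugo.

Ugo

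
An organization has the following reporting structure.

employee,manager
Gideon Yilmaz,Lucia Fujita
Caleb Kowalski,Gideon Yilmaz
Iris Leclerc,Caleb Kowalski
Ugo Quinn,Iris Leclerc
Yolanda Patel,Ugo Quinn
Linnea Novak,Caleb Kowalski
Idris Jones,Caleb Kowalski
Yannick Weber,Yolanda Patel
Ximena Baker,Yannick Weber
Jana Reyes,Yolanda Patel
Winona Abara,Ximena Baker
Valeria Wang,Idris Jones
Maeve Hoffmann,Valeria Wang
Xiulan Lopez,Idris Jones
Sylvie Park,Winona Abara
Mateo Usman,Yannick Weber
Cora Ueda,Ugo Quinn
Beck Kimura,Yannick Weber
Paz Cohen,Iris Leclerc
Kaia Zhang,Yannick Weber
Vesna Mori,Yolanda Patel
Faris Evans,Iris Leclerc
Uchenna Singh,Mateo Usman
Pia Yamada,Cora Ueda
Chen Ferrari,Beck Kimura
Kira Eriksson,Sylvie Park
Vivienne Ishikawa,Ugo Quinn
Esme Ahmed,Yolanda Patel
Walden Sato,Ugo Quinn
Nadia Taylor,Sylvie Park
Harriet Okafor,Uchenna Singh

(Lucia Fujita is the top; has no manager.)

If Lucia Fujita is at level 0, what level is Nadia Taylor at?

10

Chain from Nadia Taylor up to Lucia Fujita: Nadia Taylor → Sylvie Park → Winona Abara → Ximena Baker → Yannick Weber → Yolanda Patel → Ugo Quinn → Iris Leclerc → Caleb Kowalski → Gideon Yilmaz → Lucia Fujita. That is 10 steps up, so Nadia Taylor is 10 levels below Lucia Fujita.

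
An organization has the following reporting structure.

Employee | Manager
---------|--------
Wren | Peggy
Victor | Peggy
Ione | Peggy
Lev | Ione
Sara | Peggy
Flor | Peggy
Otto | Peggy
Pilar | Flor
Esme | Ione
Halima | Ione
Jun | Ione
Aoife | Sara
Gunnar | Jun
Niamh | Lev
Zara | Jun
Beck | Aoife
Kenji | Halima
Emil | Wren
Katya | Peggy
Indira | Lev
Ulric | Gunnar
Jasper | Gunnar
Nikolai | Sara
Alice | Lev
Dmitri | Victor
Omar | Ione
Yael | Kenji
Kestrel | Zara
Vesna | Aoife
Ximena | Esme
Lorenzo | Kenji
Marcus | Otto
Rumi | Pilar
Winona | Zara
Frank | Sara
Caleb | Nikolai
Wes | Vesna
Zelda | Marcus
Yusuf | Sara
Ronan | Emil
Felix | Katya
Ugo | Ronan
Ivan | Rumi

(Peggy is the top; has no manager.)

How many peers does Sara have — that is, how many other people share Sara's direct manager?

6

Sara reports to Peggy. Peggy's other direct reports are Wren, Victor, Ione, Flor, Otto, Katya — 6 peers.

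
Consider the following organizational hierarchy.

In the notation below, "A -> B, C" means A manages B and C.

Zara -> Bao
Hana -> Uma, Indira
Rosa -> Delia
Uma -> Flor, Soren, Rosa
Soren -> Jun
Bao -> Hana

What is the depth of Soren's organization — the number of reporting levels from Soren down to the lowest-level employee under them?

1

The longest chain under Soren runs Soren → Jun, which is 1 level below Soren.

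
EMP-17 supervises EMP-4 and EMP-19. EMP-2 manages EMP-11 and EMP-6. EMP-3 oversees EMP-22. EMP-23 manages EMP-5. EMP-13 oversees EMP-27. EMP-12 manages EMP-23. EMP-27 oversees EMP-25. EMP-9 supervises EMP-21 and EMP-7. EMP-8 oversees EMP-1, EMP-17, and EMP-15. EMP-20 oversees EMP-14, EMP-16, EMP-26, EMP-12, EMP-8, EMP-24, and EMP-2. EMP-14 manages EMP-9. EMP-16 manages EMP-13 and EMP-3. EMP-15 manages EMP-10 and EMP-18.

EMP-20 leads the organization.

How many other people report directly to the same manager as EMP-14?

6

EMP-14 reports to EMP-20. EMP-20's other direct reports are EMP-16, EMP-26, EMP-12, EMP-8, EMP-24, EMP-2 — 6 peers.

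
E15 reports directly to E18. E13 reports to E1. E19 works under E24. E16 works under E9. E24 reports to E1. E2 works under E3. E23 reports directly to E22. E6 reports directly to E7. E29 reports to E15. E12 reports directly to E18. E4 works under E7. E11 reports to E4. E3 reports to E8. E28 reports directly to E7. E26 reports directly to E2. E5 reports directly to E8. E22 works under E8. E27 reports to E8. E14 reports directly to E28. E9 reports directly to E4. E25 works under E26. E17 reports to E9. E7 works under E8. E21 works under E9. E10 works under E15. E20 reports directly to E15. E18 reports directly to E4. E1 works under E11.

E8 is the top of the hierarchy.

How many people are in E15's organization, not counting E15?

E15 directly manages E29, E20, E10. E29 has no reports. E20 has no reports. E10 has no reports. So E15's organization is 3 direct reports plus everyone under them: 1 + 1 + 1 = 3.

3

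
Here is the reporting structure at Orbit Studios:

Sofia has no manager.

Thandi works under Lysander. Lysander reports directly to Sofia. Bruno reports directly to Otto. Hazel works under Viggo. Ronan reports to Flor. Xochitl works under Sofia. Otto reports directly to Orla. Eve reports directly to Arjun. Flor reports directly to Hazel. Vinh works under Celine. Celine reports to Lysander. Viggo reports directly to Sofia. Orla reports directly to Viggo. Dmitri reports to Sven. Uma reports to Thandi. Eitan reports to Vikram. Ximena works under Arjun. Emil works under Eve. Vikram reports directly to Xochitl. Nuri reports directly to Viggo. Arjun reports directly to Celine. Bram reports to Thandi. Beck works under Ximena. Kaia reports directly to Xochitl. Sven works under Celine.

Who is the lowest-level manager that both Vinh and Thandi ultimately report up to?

Vinh's chain of managers is Celine, Lysander, Sofia. Thandi's chain of managers is Lysander, Sofia. The first manager that appears in both chains is Lysander.

Lysander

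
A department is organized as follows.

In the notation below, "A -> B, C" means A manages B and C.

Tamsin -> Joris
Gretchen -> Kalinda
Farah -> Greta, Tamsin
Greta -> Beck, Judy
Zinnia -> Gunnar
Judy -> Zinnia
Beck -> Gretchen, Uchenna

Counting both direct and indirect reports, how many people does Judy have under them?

2

Judy directly manages Zinnia. Under Zinnia: Gunnar (1). That's 2 in total.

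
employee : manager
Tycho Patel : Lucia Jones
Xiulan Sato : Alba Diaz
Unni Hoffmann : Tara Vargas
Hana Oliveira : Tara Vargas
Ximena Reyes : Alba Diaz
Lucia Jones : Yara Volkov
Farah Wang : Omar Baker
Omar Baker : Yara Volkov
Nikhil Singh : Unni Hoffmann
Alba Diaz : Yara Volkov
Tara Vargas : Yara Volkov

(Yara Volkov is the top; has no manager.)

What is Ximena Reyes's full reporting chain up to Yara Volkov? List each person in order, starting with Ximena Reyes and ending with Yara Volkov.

Ximena Reyes reports to Alba Diaz. Alba Diaz reports to Yara Volkov. Yara Volkov is at the top.

Ximena Reyes -> Alba Diaz -> Yara Volkov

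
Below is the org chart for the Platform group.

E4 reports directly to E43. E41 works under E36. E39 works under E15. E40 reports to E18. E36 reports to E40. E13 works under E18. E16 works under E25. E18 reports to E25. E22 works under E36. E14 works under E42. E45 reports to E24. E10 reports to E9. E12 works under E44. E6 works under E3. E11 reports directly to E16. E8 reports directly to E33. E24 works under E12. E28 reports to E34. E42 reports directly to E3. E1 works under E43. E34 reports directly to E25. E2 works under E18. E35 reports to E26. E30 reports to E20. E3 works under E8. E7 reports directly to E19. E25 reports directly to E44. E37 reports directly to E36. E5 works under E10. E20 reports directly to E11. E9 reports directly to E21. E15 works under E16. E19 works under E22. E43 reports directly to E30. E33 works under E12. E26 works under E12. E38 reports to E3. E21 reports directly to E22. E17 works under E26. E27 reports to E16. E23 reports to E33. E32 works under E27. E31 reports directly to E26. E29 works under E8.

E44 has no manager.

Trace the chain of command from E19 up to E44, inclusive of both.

E19 -> E22 -> E36 -> E40 -> E18 -> E25 -> E44

E19 reports to E22. E22 reports to E36. E36 reports to E40. E40 reports to E18. E18 reports to E25. E25 reports to E44. E44 is at the top.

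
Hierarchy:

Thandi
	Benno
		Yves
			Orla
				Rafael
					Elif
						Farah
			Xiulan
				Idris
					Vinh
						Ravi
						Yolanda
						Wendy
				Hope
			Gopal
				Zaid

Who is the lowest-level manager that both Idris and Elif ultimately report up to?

Yves

Idris's chain of managers is Xiulan, Yves, Benno, Thandi. Elif's chain of managers is Rafael, Orla, Yves, Benno, Thandi. The first manager that appears in both chains is Yves.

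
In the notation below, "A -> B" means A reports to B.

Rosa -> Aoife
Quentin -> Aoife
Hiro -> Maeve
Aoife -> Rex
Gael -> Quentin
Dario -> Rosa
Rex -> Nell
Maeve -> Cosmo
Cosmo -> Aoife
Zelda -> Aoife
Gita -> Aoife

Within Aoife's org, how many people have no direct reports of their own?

The people in Aoife's organization with no one reporting to them are Zelda, Gita, Gael, Dario, Hiro. That is 5.

5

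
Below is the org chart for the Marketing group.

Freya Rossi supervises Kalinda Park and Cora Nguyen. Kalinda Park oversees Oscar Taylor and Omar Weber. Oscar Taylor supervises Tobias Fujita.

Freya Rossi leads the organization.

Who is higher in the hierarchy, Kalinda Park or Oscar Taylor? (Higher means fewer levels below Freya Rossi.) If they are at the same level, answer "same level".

Kalinda Park is 1 level below Freya Rossi; Oscar Taylor is 2. Kalinda Park is higher.

Kalinda Park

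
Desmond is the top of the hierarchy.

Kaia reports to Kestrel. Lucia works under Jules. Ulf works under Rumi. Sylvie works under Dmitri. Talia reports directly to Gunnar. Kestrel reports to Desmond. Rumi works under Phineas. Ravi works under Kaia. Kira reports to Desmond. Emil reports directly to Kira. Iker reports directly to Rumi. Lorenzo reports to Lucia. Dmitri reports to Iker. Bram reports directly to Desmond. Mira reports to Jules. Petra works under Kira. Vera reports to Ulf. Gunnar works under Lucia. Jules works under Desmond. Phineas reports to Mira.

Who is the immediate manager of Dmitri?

Dmitri reports directly to Iker.

Iker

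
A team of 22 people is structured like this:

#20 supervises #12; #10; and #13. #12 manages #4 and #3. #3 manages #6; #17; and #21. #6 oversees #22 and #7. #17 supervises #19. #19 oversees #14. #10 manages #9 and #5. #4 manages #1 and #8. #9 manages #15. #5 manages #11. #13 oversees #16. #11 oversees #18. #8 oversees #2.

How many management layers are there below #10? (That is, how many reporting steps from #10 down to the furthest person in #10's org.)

The longest chain under #10 runs #10 → #5 → #11 → #18, which is 3 levels below #10.

3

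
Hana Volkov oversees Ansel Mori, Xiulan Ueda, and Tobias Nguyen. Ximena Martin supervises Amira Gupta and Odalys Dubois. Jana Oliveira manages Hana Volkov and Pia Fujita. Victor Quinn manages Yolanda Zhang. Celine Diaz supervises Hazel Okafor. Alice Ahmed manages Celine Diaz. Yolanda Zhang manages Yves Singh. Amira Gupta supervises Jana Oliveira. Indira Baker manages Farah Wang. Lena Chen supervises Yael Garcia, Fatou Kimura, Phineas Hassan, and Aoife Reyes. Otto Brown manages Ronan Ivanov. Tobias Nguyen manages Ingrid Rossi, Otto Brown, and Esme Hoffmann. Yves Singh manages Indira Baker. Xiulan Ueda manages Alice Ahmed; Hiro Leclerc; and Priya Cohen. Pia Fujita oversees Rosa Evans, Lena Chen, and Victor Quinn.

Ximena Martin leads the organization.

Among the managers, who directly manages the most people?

Direct-report counts: Ximena Martin has 2; Amira Gupta has 1; Jana Oliveira has 2; Pia Fujita has 3; Lena Chen has 4; Victor Quinn has 1; Yolanda Zhang has 1; Yves Singh has 1; Indira Baker has 1; Hana Volkov has 3; Tobias Nguyen has 3; Otto Brown has 1; Xiulan Ueda has 3; Alice Ahmed has 1; Celine Diaz has 1. The largest is 4, held by Lena Chen.

Lena Chen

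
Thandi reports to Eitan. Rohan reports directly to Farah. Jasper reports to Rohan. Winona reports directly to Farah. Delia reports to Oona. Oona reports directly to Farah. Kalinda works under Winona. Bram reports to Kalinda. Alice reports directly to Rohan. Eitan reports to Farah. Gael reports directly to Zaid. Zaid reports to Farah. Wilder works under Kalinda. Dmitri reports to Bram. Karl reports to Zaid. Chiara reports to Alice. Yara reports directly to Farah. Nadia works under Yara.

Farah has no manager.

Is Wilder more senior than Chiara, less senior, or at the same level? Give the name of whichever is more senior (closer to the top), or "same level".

same level

Both Wilder and Chiara are 3 levels below Farah.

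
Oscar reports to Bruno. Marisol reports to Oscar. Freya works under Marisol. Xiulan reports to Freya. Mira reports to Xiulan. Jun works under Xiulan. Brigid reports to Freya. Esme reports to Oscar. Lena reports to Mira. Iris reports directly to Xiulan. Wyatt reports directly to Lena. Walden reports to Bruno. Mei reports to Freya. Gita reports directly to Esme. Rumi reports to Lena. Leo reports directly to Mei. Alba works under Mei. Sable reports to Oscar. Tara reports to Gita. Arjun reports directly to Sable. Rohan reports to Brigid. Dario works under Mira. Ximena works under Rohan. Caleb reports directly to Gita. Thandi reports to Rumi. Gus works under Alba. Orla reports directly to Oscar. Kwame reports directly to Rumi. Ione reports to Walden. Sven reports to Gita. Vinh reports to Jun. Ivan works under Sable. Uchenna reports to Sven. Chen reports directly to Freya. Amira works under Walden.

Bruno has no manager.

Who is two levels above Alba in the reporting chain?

Alba reports to Mei, and Mei reports to Freya. So Alba's skip-level manager is Freya.

Freya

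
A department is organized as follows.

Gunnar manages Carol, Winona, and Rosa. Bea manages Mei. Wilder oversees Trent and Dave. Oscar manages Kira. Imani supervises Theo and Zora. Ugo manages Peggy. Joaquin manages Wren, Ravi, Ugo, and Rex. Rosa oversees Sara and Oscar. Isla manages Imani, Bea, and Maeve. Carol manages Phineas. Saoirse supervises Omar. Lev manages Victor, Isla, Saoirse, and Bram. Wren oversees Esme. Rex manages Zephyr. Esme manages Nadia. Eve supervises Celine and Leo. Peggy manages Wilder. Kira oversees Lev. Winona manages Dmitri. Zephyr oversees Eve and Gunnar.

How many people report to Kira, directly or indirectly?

12

Kira directly manages Lev. Under Lev: Bram, Saoirse, Omar, Isla, Maeve, Bea, Mei, Imani, Zora, Theo, Victor (11). That's 12 in total.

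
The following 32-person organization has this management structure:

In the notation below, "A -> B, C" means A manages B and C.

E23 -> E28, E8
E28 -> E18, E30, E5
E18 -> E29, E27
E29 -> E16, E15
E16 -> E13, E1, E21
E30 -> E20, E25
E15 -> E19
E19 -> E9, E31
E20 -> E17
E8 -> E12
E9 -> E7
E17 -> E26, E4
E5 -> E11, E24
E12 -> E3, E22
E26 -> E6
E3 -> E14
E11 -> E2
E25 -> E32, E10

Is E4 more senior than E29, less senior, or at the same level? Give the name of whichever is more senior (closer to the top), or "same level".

E29

E4 is 5 levels below E23; E29 is 3. E29 is higher.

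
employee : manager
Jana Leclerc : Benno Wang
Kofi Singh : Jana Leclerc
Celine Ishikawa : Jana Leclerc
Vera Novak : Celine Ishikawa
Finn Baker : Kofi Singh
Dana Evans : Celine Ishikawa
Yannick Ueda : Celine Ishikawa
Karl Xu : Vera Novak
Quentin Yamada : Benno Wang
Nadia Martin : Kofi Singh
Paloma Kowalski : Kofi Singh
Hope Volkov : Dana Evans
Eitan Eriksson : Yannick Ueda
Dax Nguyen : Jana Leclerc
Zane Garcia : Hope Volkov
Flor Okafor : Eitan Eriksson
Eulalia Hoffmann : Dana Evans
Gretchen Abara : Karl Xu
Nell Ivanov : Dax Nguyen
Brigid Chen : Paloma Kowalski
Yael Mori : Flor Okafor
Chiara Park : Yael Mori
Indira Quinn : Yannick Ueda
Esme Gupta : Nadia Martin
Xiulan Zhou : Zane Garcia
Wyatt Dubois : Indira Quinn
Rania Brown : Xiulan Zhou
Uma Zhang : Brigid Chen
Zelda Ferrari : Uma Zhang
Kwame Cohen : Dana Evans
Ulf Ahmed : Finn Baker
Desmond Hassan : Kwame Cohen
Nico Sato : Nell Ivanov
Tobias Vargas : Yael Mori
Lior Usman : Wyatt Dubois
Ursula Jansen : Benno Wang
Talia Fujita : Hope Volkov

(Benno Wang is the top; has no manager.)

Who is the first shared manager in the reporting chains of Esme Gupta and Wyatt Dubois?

Esme Gupta's chain of managers is Nadia Martin, Kofi Singh, Jana Leclerc, Benno Wang. Wyatt Dubois's chain of managers is Indira Quinn, Yannick Ueda, Celine Ishikawa, Jana Leclerc, Benno Wang. The first manager that appears in both chains is Jana Leclerc.

Jana Leclerc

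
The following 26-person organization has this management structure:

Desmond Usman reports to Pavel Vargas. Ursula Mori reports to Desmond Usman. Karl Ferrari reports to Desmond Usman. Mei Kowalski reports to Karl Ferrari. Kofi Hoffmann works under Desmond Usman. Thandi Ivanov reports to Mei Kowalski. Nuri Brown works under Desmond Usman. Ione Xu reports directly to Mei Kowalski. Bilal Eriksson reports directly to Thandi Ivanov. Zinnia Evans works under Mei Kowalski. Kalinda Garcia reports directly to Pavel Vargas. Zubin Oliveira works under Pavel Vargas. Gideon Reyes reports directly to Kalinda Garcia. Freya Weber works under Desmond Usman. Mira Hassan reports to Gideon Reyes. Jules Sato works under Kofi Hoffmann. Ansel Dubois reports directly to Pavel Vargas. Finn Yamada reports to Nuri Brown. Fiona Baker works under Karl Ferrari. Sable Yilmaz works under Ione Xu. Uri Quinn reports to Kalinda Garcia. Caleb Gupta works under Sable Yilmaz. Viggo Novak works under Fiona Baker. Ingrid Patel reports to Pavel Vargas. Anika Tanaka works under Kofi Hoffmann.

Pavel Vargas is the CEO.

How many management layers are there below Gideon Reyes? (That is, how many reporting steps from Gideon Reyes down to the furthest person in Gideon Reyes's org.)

1

The longest chain under Gideon Reyes runs Gideon Reyes → Mira Hassan, which is 1 level below Gideon Reyes.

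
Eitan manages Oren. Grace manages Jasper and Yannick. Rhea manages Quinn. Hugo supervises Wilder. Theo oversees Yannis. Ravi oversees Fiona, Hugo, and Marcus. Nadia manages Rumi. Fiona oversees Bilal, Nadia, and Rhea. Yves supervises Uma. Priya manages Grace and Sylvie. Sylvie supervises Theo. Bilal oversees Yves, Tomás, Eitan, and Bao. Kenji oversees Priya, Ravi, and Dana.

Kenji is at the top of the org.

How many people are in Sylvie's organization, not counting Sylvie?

Sylvie directly manages Theo. Under Theo: Yannis (1). That's 2 in total.

2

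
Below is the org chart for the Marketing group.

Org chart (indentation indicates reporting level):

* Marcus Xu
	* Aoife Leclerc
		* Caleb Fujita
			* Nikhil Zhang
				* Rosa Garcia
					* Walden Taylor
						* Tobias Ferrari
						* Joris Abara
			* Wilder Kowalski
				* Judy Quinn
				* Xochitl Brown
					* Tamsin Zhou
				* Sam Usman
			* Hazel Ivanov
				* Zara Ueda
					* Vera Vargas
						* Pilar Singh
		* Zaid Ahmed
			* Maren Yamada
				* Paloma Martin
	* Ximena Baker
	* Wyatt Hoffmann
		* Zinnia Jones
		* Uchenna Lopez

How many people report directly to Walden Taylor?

Walden Taylor directly manages Tobias Ferrari, Joris Abara. That is 2 direct reports.

2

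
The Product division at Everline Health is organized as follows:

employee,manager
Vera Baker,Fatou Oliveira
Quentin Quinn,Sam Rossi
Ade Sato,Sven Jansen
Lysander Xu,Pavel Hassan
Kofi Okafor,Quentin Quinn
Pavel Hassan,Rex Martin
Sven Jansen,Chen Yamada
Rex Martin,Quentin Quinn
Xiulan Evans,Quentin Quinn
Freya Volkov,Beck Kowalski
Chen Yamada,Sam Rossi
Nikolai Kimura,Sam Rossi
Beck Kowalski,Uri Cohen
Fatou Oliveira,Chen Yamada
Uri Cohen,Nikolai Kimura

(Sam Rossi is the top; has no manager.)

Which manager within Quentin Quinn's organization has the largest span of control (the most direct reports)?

Quentin Quinn

Direct-report counts within Quentin Quinn's organization: Quentin Quinn has 3; Rex Martin has 1; Pavel Hassan has 1. The largest is 3, held by Quentin Quinn.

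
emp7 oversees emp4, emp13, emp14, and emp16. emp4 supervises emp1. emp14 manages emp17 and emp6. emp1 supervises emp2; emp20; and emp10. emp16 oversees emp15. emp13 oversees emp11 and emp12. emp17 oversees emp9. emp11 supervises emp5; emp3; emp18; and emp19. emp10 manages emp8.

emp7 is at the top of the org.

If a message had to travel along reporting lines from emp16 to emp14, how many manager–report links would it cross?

2

emp16 is 1 level below emp7, and emp14 is 1 level below emp7 (their lowest common manager). The shortest path runs up from emp16 to emp7 and back down to emp14: 1 + 1 = 2 links.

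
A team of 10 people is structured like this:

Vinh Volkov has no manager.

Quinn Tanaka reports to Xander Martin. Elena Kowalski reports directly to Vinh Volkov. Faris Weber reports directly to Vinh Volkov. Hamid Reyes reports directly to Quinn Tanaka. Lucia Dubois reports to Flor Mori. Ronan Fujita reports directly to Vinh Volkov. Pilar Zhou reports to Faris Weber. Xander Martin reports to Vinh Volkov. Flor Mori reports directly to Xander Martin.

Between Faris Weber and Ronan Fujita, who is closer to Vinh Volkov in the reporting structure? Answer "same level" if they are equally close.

Both Faris Weber and Ronan Fujita are 1 level below Vinh Volkov.

same level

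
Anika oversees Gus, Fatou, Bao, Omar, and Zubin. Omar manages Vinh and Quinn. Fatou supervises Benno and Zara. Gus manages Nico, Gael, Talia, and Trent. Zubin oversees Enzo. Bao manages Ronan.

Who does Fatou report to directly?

Anika

Fatou reports directly to Anika.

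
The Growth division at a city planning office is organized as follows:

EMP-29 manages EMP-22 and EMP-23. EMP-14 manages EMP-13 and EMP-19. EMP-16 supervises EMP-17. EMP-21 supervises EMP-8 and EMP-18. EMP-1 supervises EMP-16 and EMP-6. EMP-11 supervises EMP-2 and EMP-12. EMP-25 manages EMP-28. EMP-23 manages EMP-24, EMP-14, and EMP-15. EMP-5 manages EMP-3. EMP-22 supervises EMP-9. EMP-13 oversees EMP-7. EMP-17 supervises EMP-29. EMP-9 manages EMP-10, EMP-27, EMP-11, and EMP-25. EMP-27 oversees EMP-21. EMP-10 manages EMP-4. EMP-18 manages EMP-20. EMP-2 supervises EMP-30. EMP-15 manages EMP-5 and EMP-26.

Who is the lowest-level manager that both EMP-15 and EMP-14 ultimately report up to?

EMP-15's chain of managers is EMP-23, EMP-29, EMP-17, EMP-16, EMP-1. EMP-14's chain of managers is EMP-23, EMP-29, EMP-17, EMP-16, EMP-1. The first manager that appears in both chains is EMP-23.

EMP-23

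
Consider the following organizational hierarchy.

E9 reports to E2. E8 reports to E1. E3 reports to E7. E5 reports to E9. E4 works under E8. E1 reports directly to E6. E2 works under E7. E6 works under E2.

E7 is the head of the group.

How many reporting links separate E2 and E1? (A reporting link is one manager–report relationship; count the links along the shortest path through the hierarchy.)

E1 is in E2's organization: the chain from E1 up to E2 is E1 → E6 → E2, which is 2 links.

2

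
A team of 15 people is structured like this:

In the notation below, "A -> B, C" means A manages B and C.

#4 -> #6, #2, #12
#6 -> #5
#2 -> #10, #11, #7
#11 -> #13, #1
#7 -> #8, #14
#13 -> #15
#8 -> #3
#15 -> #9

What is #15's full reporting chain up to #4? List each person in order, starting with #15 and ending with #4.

#15 -> #13 -> #11 -> #2 -> #4

#15 reports to #13. #13 reports to #11. #11 reports to #2. #2 reports to #4. #4 is at the top.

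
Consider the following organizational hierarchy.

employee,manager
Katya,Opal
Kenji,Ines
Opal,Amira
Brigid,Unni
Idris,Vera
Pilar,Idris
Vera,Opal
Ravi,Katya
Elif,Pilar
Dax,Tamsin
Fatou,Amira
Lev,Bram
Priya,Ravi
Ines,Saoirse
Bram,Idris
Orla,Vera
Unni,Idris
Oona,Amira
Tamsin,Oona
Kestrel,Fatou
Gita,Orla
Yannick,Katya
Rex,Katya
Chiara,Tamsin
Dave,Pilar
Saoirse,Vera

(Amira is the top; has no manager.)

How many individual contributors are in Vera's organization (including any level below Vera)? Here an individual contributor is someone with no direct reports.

6

The people in Vera's organization with no one reporting to them are Gita, Kenji, Dave, Elif, Lev, Brigid. That is 6.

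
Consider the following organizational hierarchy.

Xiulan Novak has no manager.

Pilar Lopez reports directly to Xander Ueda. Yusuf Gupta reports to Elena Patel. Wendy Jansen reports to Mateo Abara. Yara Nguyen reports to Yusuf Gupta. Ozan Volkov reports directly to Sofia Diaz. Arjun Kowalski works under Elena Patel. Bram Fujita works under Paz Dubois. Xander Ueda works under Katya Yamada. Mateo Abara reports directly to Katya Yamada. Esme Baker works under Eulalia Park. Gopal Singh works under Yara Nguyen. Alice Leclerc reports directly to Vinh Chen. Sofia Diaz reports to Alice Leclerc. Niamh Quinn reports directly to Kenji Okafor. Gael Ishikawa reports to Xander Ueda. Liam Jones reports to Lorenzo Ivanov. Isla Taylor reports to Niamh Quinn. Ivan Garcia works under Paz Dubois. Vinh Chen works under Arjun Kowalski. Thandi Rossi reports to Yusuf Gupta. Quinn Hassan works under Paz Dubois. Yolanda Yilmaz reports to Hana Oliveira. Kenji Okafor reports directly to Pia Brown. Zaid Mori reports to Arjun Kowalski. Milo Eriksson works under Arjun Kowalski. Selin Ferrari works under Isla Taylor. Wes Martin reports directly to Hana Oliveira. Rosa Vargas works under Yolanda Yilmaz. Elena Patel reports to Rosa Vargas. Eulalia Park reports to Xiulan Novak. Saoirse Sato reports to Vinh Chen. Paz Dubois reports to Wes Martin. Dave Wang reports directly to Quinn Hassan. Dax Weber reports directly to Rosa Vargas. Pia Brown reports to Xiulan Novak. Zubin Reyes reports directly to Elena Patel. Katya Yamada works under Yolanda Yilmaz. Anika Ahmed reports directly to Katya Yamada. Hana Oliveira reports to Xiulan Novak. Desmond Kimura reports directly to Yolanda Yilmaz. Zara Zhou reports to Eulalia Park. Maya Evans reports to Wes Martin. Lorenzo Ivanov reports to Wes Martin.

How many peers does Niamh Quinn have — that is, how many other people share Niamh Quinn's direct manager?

Niamh Quinn reports to Kenji Okafor, and Kenji Okafor has no other direct reports. Niamh Quinn has 0 peers.

0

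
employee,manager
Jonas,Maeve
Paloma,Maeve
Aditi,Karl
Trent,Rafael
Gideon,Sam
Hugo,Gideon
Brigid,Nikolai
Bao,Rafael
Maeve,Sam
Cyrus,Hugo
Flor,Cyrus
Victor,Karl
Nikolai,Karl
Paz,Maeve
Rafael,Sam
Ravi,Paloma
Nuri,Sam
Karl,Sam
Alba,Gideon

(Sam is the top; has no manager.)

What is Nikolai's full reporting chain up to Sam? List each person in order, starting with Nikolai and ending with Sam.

Nikolai reports to Karl. Karl reports to Sam. Sam is at the top.

Nikolai -> Karl -> Sam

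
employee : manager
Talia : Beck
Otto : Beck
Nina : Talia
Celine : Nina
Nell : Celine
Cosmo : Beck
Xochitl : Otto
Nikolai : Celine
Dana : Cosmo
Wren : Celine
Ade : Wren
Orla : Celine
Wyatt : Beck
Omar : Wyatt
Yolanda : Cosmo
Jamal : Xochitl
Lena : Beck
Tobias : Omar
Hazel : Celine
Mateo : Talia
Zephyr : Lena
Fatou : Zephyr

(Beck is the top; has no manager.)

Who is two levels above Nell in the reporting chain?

Nina

Nell reports to Celine, and Celine reports to Nina. So Nell's skip-level manager is Nina.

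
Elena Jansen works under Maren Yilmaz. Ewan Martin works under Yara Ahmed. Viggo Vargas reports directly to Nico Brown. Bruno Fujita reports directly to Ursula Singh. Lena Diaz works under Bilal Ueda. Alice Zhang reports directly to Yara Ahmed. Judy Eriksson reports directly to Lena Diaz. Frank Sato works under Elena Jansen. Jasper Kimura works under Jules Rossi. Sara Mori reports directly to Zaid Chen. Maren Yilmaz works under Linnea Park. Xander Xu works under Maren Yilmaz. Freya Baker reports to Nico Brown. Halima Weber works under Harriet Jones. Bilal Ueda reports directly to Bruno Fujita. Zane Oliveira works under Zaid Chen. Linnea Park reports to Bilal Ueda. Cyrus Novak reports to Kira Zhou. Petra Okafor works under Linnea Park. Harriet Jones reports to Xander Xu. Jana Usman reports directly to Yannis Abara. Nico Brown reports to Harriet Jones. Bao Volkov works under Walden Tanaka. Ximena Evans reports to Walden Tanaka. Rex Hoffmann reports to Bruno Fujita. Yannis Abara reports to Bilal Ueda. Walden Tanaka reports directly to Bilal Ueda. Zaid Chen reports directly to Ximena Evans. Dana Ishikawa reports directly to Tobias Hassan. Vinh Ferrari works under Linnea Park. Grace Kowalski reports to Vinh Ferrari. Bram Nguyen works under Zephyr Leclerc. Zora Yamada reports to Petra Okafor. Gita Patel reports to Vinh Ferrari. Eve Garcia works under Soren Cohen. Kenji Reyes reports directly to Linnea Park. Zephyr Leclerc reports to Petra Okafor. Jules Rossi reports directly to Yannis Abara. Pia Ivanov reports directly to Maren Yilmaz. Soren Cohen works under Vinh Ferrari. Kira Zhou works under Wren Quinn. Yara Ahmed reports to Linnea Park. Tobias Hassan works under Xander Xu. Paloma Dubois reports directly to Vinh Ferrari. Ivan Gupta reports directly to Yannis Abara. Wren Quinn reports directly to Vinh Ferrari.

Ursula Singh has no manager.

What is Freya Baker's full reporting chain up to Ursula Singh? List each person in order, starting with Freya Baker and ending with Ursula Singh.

Freya Baker -> Nico Brown -> Harriet Jones -> Xander Xu -> Maren Yilmaz -> Linnea Park -> Bilal Ueda -> Bruno Fujita -> Ursula Singh

Freya Baker reports to Nico Brown. Nico Brown reports to Harriet Jones. Harriet Jones reports to Xander Xu. Xander Xu reports to Maren Yilmaz. Maren Yilmaz reports to Linnea Park. Linnea Park reports to Bilal Ueda. Bilal Ueda reports to Bruno Fujita. Bruno Fujita reports to Ursula Singh. Ursula Singh is at the top.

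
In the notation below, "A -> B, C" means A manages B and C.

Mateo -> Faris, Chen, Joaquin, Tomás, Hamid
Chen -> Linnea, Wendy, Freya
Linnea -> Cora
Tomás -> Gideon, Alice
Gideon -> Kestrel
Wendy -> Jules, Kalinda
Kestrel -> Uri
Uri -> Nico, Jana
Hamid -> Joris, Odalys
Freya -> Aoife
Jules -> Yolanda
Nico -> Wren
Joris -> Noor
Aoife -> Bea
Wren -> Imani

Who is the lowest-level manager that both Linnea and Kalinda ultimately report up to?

Chen

Linnea's chain of managers is Chen, Mateo. Kalinda's chain of managers is Wendy, Chen, Mateo. The first manager that appears in both chains is Chen.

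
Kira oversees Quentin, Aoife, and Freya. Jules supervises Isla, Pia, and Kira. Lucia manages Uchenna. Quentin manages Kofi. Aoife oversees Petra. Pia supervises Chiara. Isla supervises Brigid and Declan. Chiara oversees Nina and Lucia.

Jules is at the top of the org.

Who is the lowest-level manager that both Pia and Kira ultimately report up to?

Pia's chain of managers is Jules. Kira's chain of managers is Jules. The first manager that appears in both chains is Jules.

Jules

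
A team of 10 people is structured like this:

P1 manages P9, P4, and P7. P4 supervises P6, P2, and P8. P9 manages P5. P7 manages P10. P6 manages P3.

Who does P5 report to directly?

P9

P5 reports directly to P9.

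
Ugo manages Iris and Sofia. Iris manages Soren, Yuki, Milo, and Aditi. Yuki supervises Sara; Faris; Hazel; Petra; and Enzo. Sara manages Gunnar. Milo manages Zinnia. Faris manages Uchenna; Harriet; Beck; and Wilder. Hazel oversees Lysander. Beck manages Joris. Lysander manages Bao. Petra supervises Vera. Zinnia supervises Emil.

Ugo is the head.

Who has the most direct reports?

Yuki

Direct-report counts: Ugo has 2; Iris has 4; Milo has 1; Zinnia has 1; Yuki has 5; Petra has 1; Hazel has 1; Lysander has 1; Faris has 4; Beck has 1; Sara has 1. The largest is 5, held by Yuki.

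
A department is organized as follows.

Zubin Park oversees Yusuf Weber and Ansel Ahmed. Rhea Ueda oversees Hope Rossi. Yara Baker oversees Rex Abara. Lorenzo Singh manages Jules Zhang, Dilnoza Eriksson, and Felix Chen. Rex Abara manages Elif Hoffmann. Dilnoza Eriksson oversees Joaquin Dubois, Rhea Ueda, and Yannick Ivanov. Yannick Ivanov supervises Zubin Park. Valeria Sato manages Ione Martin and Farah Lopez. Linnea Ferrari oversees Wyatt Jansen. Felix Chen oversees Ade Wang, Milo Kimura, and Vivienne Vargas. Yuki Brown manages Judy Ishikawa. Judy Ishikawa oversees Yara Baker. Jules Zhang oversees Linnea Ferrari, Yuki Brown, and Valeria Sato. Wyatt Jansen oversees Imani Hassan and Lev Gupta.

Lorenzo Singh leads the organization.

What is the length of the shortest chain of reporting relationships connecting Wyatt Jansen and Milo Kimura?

5

Wyatt Jansen is 3 levels below Lorenzo Singh, and Milo Kimura is 2 levels below Lorenzo Singh (their lowest common manager). The shortest path runs up from Wyatt Jansen to Lorenzo Singh and back down to Milo Kimura: 3 + 2 = 5 links.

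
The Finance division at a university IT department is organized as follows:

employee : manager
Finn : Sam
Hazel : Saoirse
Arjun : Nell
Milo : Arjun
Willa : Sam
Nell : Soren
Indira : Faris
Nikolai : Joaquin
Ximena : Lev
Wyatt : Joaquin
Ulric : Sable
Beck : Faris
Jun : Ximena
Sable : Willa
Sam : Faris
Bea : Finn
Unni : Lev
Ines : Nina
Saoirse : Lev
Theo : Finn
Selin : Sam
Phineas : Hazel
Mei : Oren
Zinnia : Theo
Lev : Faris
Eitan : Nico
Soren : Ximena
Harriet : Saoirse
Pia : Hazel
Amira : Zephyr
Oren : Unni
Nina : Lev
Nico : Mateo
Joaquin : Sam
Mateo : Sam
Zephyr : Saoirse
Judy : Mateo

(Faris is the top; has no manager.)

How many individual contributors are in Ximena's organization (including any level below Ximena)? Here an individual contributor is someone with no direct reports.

The people in Ximena's organization with no one reporting to them are Jun, Milo. That is 2.

2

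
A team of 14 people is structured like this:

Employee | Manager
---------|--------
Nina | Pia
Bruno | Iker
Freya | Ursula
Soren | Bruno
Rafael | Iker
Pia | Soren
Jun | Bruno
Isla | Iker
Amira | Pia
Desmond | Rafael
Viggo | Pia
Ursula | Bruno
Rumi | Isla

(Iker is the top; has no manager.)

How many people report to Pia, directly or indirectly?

Pia directly manages Nina, Viggo, Amira. Nina has no reports. Viggo has no reports. Amira has no reports. So Pia's organization is 3 direct reports plus everyone under them: 1 + 1 + 1 = 3.

3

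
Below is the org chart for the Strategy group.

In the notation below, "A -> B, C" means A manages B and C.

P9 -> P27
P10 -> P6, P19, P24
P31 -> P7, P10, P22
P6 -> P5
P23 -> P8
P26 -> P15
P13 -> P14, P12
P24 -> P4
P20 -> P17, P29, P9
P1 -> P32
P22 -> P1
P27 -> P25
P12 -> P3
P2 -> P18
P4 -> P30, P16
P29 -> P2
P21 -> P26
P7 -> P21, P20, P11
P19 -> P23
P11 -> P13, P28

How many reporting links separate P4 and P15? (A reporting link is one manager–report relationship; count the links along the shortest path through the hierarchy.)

7

P4 is 3 levels below P31, and P15 is 4 levels below P31 (their lowest common manager). The shortest path runs up from P4 to P31 and back down to P15: 3 + 4 = 7 links.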